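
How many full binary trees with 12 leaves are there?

A full binary tree with L leaves has L−1 internal nodes and is counted by C_{L−1}; L = 12 gives C_11.
C_11 = C(22,11)/12 = 705432/12 = 58786.

58786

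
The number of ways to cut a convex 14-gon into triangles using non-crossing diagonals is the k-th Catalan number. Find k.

12

Triangulations of a convex m-gon are counted by C_{m−2}; with m = 14 this is C_12.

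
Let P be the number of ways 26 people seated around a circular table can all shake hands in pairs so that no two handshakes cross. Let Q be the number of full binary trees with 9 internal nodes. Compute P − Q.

Non-crossing handshake pairings of 2n people are counted by C_n; 26 people gives n = 13. So P = C_13 = 742900.
The number of full binary trees on 9 internal nodes is the Catalan number C_9. So Q = C_9 = 4862.
P − Q = 742900 − 4862 = 738038.

738038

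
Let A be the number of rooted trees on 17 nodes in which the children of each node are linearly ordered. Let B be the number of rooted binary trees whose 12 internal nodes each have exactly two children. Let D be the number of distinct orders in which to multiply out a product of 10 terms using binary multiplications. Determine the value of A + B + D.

Rooted ordered (plane) trees on m nodes have m−1 edges and are counted by C_{m−1}; m = 17 gives C_16. So A = C_16 = 35357670.
The number of full binary trees on 12 internal nodes is the Catalan number C_12. So B = C_12 = 208012.
Ways to associate a product of 10 factors correspond to binary trees on 10 leaves, so the count is C_9. So D = C_9 = 4862.
A + B + D = 35357670 + 208012 + 4862 = 35570544.

35570544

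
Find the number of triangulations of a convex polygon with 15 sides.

742900

The number of triangulations of a 15-gon is the Catalan number C_13 (index = sides − 2).
C_13 = C_12 · 2(2·12+1)/(12+2) = 208012 · 50/14 = 742900.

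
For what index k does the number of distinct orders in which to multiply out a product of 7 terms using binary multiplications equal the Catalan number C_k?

6

Ways to associate a product of 7 factors correspond to binary trees on 7 leaves, so the count is C_6.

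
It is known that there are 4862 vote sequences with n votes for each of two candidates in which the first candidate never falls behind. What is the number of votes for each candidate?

9

Such ballot sequences with n votes each are counted by C_n; 4862 = C_9.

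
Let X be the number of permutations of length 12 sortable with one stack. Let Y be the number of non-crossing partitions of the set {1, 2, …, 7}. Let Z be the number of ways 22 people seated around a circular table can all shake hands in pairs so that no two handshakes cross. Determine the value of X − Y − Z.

148797

By Knuth's characterisation, the stack-sortable permutations of length 12 are the 231-avoiders, numbering C_12. So X = C_12 = 208012.
Non-crossing partitions of an n-element set are counted by C_n; here n = 7. So Y = C_7 = 429.
With 22 = 2·11 people, non-crossing handshake pairings are non-crossing perfect matchings on a circle, counted by C_11. So Z = C_11 = 58786.
X − Y − Z = 208012 − 429 − 58786 = 148797.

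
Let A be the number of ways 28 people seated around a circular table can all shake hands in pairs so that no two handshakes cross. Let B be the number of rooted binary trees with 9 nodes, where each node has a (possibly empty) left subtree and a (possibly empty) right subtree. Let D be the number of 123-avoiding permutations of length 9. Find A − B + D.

Non-crossing handshake pairings of 2n people are counted by C_n; 28 people gives n = 14. So A = C_14 = 2674440.
There are C_n binary search tree shapes on n keys; with n = 9 that is C_9. So B = C_9 = 4862.
For any fixed pattern of length 3, the pattern-avoiding permutations of [9] number C_9. So D = C_9 = 4862.
A − B + D = 2674440 − 4862 + 4862 = 2674440.

2674440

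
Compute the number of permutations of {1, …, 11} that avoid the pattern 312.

58786

Permutations of [n] avoiding any single length-3 pattern are counted by C_n; here n = 11.
C_11 = C_10 · 2(2·10+1)/(10+2) = 16796 · 42/12 = 58786.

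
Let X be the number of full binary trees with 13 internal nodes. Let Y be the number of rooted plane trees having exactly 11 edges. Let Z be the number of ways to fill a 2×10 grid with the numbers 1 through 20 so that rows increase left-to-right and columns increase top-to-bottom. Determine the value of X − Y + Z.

700910

The number of full binary trees on 13 internal nodes is the Catalan number C_13. So X = C_13 = 742900.
Rooted ordered trees with n edges are counted by C_n; here n = 11. So Y = C_11 = 58786.
Standard Young tableaux of shape 2×n are counted by C_n; here n = 10. So Z = C_10 = 16796.
X − Y + Z = 742900 − 58786 + 16796 = 700910.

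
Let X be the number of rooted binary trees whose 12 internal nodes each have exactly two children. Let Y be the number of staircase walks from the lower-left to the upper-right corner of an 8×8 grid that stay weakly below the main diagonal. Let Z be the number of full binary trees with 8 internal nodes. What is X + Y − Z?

The number of full binary trees on 12 internal nodes is the Catalan number C_12. So X = C_12 = 208012.
Sub-diagonal monotone paths from (0,0) to (8,8) biject with Dyck paths of semilength 8, giving C_8. So Y = C_8 = 1430.
Full binary trees with n internal nodes are counted by C_n; here n = 8. So Z = C_8 = 1430.
X + Y − Z = 208012 + 1430 − 1430 = 208012.

208012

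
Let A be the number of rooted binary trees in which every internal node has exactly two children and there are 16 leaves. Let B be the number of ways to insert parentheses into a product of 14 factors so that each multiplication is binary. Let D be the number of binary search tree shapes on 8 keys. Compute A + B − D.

10436315

Full binary trees with 16 leaves have 16−1 = 15 internal nodes, so there are C_15 of them. So A = C_15 = 9694845.
Parenthesizations of m factors correspond to full binary trees with m leaves, counted by C_{m−1}; m = 14 gives C_13. So B = C_13 = 742900.
Binary trees (left/right distinguished) on n nodes are counted by C_n; here n = 8. So D = C_8 = 1430.
A + B − D = 9694845 + 742900 − 1430 = 10436315.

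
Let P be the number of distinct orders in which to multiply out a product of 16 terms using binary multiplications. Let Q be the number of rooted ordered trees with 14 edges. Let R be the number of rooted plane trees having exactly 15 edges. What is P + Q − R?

Ways to associate a product of 16 factors correspond to binary trees on 16 leaves, so the count is C_15. So P = C_15 = 9694845.
A rooted plane tree with 14 edges has 15 nodes, and the count is C_14. So Q = C_14 = 2674440.
A rooted plane tree with 15 edges has 16 nodes, and the count is C_15. So R = C_15 = 9694845.
P + Q − R = 9694845 + 2674440 − 9694845 = 2674440.

2674440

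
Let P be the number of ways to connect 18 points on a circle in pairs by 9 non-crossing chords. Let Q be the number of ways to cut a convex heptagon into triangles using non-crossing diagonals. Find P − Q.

4820

Non-crossing perfect matchings of 2n points on a circle are counted by C_n; with 18 points, n = 9. So P = C_9 = 4862.
The number of triangulations of a 7-gon is the Catalan number C_5 (index = sides − 2). So Q = C_5 = 42.
P − Q = 4862 − 42 = 4820.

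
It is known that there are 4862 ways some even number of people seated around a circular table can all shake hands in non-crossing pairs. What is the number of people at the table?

18

Non-crossing handshake pairings of 2n people are counted by C_n. Since C_9 = 4862, the index is 9.
So n = 9, and there are 2n = 18 people.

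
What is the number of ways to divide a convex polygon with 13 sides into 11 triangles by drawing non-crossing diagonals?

58786

A convex 13-gon is triangulated into 11 triangles, and the number of such triangulations is the Catalan number C_{13−2} = C_11.
C_11 = C_10 · 2(2·10+1)/(10+2) = 16796 · 42/12 = 58786.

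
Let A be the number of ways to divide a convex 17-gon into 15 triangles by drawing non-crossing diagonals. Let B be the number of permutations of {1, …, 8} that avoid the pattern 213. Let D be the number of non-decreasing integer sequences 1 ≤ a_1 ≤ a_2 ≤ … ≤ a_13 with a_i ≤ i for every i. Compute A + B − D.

A convex 17-gon is triangulated into 15 triangles, and the number of such triangulations is the Catalan number C_{17−2} = C_15. So A = C_15 = 9694845.
For any fixed pattern of length 3, the pattern-avoiding permutations of [8] number C_8. So B = C_8 = 1430.
Such sub-staircase sequences of length n are counted by C_n; here n = 13. So D = C_13 = 742900.
A + B − D = 9694845 + 1430 − 742900 = 8953375.

8953375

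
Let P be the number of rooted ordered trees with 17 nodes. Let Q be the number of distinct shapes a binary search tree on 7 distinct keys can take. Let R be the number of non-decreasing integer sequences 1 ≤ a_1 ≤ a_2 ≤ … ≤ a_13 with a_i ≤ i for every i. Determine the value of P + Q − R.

34615199

A rooted plane tree on 17 nodes has 16 edges, and such trees are counted by C_16. So P = C_16 = 35357670.
Binary trees (left/right distinguished) on n nodes are counted by C_n; here n = 7. So Q = C_7 = 429.
Weakly increasing sequences with a_i ≤ i biject with Dyck paths of semilength 13, so there are C_13. So R = C_13 = 742900.
P + Q − R = 35357670 + 429 − 742900 = 34615199.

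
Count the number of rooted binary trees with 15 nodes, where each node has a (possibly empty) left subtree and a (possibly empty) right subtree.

There are C_n binary search tree shapes on n keys; with n = 15 that is C_15.
C_15 = C(30,15)/16 = 155117520/16 = 9694845.

9694845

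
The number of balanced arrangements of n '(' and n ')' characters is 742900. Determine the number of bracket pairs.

Balanced strings of n bracket-pairs are counted by C_n. The Catalan number equal to 742900 is C_13.

13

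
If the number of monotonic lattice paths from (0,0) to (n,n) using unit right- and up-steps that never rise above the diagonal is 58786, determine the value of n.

11

Such diagonal-avoiding paths in an n×n grid are counted by C_n, and C_11 = 58786.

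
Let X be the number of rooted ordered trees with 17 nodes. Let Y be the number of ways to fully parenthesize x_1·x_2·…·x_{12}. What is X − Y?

Rooted ordered (plane) trees on m nodes have m−1 edges and are counted by C_{m−1}; m = 17 gives C_16. So X = C_16 = 35357670.
Parenthesizations of m factors correspond to full binary trees with m leaves, counted by C_{m−1}; m = 12 gives C_11. So Y = C_11 = 58786.
X − Y = 35357670 − 58786 = 35298884.

35298884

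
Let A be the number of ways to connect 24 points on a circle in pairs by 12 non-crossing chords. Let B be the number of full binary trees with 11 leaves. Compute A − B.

191216

Non-crossing perfect matchings of 2n points on a circle are counted by C_n; with 24 points, n = 12. So A = C_12 = 208012.
Full binary trees with 11 leaves have 11−1 = 10 internal nodes, so there are C_10 of them. So B = C_10 = 16796.
A − B = 208012 − 16796 = 191216.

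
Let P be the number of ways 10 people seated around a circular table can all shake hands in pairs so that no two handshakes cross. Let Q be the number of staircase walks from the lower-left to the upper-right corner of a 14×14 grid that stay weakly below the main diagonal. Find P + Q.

2674482

With 10 = 2·5 people, non-crossing handshake pairings are non-crossing perfect matchings on a circle, counted by C_5. So P = C_5 = 42.
Monotone paths in an n×n grid that stay weakly below the diagonal are counted by C_n; here n = 14. So Q = C_14 = 2674440.
P + Q = 42 + 2674440 = 2674482.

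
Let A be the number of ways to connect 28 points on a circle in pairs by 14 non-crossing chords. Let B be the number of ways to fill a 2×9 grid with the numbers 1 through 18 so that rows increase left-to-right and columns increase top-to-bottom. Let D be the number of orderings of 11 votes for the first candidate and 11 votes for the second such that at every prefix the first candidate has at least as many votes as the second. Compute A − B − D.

2610792

Pairing 28 circle points by 14 non-crossing chords gives C_14 matchings. So A = C_14 = 2674440.
Standard Young tableaux of shape 2×n are counted by C_n; here n = 9. So B = C_9 = 4862.
Reading a vote for the leader as '(' and for the other as ')' turns such a sequence into a balanced string of 11 pairs, so the count is C_11. So D = C_11 = 58786.
A − B − D = 2674440 − 4862 − 58786 = 2610792.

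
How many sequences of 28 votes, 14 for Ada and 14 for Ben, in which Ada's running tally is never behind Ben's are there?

Reading a vote for the leader as '(' and for the other as ')' turns such a sequence into a balanced string of 14 pairs, so the count is C_14.
C_14 = C(28,14)/15 = 40116600/15 = 2674440.

2674440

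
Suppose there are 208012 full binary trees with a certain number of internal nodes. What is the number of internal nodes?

Full binary trees with n internal nodes are counted by C_n. The Catalan number equal to 208012 is C_12.

12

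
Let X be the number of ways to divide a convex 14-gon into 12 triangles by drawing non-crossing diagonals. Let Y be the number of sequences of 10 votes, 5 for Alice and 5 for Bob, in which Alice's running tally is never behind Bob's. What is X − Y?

207970

The number of triangulations of a 14-gon is the Catalan number C_12 (index = sides − 2). So X = C_12 = 208012.
Reading a vote for the leader as '(' and for the other as ')' turns such a sequence into a balanced string of 5 pairs, so the count is C_5. So Y = C_5 = 42.
X − Y = 208012 − 42 = 207970.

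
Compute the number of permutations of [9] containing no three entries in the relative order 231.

For any fixed pattern of length 3, the pattern-avoiding permutations of [9] number C_9.
C_9 = 4862.

4862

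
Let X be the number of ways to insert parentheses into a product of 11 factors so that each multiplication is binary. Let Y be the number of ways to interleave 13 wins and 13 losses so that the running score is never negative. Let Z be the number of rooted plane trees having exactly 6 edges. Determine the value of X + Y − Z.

759564

Bracketing 11 factors into binary products is counted by C_{11−1} = C_10. So X = C_10 = 16796.
Reading a vote for the leader as '(' and for the other as ')' turns such a sequence into a balanced string of 13 pairs, so the count is C_13. So Y = C_13 = 742900.
A rooted plane tree with 6 edges has 7 nodes, and the count is C_6. So Z = C_6 = 132.
X + Y − Z = 16796 + 742900 − 132 = 759564.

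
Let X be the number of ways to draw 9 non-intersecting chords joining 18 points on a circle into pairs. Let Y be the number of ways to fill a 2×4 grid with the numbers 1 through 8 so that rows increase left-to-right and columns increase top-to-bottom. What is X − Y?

Non-crossing perfect matchings of 2n points on a circle are counted by C_n; with 18 points, n = 9. So X = C_9 = 4862.
Standard Young tableaux of shape 2×n are counted by C_n; here n = 4. So Y = C_4 = 14.
X − Y = 4862 − 14 = 4848.

4848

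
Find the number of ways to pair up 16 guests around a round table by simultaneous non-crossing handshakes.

Non-crossing handshake pairings of 2n people are counted by C_n; 16 people gives n = 8.
C_8 = C_7 · 2(2·7+1)/(7+2) = 429 · 30/9 = 1430.

1430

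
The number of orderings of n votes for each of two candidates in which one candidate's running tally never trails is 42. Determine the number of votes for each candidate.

5

Such ballot sequences with n votes each are counted by C_n, and C_5 = 42.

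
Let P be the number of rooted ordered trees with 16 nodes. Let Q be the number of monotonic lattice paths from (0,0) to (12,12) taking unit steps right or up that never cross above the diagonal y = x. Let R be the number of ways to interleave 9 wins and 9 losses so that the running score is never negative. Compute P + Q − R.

9897995

A rooted plane tree on 16 nodes has 15 edges, and such trees are counted by C_15. So P = C_15 = 9694845.
Monotone paths in an n×n grid that stay weakly below the diagonal are counted by C_n; here n = 12. So Q = C_12 = 208012.
Reading a vote for the leader as '(' and for the other as ')' turns such a sequence into a balanced string of 9 pairs, so the count is C_9. So R = C_9 = 4862.
P + Q − R = 9694845 + 208012 − 4862 = 9897995.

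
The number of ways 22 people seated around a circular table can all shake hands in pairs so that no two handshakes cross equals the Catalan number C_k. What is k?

Non-crossing handshake pairings of 2n people are counted by C_n; 22 people gives n = 11.

11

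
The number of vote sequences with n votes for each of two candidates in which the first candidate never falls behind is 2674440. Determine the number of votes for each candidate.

Such ballot sequences with n votes each are counted by C_n. The Catalan number equal to 2674440 is C_14.

14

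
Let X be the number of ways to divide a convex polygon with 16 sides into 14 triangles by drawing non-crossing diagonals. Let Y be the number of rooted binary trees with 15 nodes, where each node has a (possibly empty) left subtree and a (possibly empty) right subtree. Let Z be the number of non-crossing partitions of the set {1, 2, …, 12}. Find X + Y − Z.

12161273

A convex 16-gon is triangulated into 14 triangles, and the number of such triangulations is the Catalan number C_{16−2} = C_14. So X = C_14 = 2674440.
There are C_n binary search tree shapes on n keys; with n = 15 that is C_15. So Y = C_15 = 9694845.
Non-crossing partitions of an n-element set are counted by C_n; here n = 12. So Z = C_12 = 208012.
X + Y − Z = 2674440 + 9694845 − 208012 = 12161273.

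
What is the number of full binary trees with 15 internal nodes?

Full binary trees with n internal nodes are counted by C_n; here n = 15.
C_15 = C(30,15)/16 = 155117520/16 = 9694845.

9694845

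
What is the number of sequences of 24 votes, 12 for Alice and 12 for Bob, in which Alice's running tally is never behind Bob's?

208012

Reading a vote for the leader as '(' and for the other as ')' turns such a sequence into a balanced string of 12 pairs, so the count is C_12.
C_12 = C_11 · 2(2·11+1)/(11+2) = 58786 · 46/13 = 208012.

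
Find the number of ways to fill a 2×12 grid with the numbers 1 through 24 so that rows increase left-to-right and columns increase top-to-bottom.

Standard Young tableaux of shape 2×n are counted by C_n; here n = 12.
C_12 = C(24,12)/13 = 2704156/13 = 208012.

208012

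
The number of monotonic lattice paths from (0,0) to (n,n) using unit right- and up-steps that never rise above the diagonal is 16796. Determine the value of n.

Such diagonal-avoiding paths in an n×n grid are counted by C_n; 16796 = C_10.

10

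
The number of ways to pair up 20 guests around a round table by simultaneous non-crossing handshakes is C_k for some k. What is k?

Non-crossing handshake pairings of 2n people are counted by C_n; 20 people gives n = 10.

10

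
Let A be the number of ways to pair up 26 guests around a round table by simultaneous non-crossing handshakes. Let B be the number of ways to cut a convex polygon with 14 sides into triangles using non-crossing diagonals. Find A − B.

With 26 = 2·13 people, non-crossing handshake pairings are non-crossing perfect matchings on a circle, counted by C_13. So A = C_13 = 742900.
A convex 14-gon is triangulated into 12 triangles, and the number of such triangulations is the Catalan number C_{14−2} = C_12. So B = C_12 = 208012.
A − B = 742900 − 208012 = 534888.

534888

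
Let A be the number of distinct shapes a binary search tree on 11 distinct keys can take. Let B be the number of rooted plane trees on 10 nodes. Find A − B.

53924

Rooted binary trees with 11 nodes (each child slot possibly empty) number C_11. So A = C_11 = 58786.
Rooted ordered (plane) trees on m nodes have m−1 edges and are counted by C_{m−1}; m = 10 gives C_9. So B = C_9 = 4862.
A − B = 58786 − 4862 = 53924.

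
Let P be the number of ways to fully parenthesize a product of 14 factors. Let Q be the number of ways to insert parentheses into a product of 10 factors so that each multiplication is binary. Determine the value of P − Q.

Ways to associate a product of 14 factors correspond to binary trees on 14 leaves, so the count is C_13. So P = C_13 = 742900.
Ways to associate a product of 10 factors correspond to binary trees on 10 leaves, so the count is C_9. So Q = C_9 = 4862.
P − Q = 742900 − 4862 = 738038.

738038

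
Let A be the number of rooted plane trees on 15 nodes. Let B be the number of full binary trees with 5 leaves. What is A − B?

Rooted ordered (plane) trees on m nodes have m−1 edges and are counted by C_{m−1}; m = 15 gives C_14. So A = C_14 = 2674440.
A full binary tree with L leaves has L−1 internal nodes and is counted by C_{L−1}; L = 5 gives C_4. So B = C_4 = 14.
A − B = 2674440 − 14 = 2674426.

2674426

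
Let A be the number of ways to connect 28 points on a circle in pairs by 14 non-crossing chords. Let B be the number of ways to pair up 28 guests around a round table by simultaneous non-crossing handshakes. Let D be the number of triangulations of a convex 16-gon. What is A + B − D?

Non-crossing perfect matchings of 2n points on a circle are counted by C_n; with 28 points, n = 14. So A = C_14 = 2674440.
With 28 = 2·14 people, non-crossing handshake pairings are non-crossing perfect matchings on a circle, counted by C_14. So B = C_14 = 2674440.
A convex 16-gon is triangulated into 14 triangles, and the number of such triangulations is the Catalan number C_{16−2} = C_14. So D = C_14 = 2674440.
A + B − D = 2674440 + 2674440 − 2674440 = 2674440.

2674440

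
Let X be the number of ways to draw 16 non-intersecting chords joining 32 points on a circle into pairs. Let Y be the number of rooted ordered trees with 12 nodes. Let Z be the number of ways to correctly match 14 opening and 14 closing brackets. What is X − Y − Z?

32624444

Non-crossing perfect matchings of 2n points on a circle are counted by C_n; with 32 points, n = 16. So X = C_16 = 35357670.
Rooted ordered (plane) trees on m nodes have m−1 edges and are counted by C_{m−1}; m = 12 gives C_11. So Y = C_11 = 58786.
Balanced strings of n pairs of brackets are counted by C_n; here n = 14. So Z = C_14 = 2674440.
X − Y − Z = 35357670 − 58786 − 2674440 = 32624444.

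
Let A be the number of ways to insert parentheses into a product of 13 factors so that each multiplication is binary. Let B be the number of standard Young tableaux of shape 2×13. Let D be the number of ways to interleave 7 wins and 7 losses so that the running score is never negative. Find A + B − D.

950483

Parenthesizations of m factors correspond to full binary trees with m leaves, counted by C_{m−1}; m = 13 gives C_12. So A = C_12 = 208012.
Standard Young tableaux of shape 2×n are counted by C_n; here n = 13. So B = C_13 = 742900.
Reading a vote for the leader as '(' and for the other as ')' turns such a sequence into a balanced string of 7 pairs, so the count is C_7. So D = C_7 = 429.
A + B − D = 208012 + 742900 − 429 = 950483.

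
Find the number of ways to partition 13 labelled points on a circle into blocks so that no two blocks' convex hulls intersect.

The non-crossing partitions of [13] form a lattice of size C_13.
C_13 = C(26,13)/14 = 10400600/14 = 742900.

742900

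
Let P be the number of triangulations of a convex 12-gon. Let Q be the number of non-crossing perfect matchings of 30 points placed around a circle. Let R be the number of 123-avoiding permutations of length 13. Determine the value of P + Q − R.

A convex 12-gon is triangulated into 10 triangles, and the number of such triangulations is the Catalan number C_{12−2} = C_10. So P = C_10 = 16796.
Pairing 30 circle points by 15 non-crossing chords gives C_15 matchings. So Q = C_15 = 9694845.
Permutations of [n] avoiding any single length-3 pattern are counted by C_n; here n = 13. So R = C_13 = 742900.
P + Q − R = 16796 + 9694845 − 742900 = 8968741.

8968741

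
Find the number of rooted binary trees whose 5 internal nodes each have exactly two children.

42

Full binary trees with n internal nodes are counted by C_n; here n = 5.
C_5 = 42.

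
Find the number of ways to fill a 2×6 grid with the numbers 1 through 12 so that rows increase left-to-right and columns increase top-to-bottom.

132

By the hook-length formula (or a Dyck-path bijection), SYT of shape 2×6 number C_6.
C_6 = C(12,6)/7 = 924/7 = 132.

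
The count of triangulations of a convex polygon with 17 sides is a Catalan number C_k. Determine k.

15

Triangulations of a convex m-gon are counted by C_{m−2}; with m = 17 this is C_15.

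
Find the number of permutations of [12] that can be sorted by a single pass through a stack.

208012

By Knuth's characterisation, the stack-sortable permutations of length 12 are the 231-avoiders, numbering C_12.
C_12 = C(24,12)/13 = 2704156/13 = 208012.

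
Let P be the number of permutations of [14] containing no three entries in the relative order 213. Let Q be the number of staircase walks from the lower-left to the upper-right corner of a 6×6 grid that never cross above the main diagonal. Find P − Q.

2674308

For any fixed pattern of length 3, the pattern-avoiding permutations of [14] number C_14. So P = C_14 = 2674440.
Sub-diagonal monotone paths from (0,0) to (6,6) biject with Dyck paths of semilength 6, giving C_6. So Q = C_6 = 132.
P − Q = 2674440 − 132 = 2674308.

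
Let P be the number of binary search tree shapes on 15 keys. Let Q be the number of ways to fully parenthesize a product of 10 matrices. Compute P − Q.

Rooted binary trees with 15 nodes (each child slot possibly empty) number C_15. So P = C_15 = 9694845.
Parenthesizations of m factors correspond to full binary trees with m leaves, counted by C_{m−1}; m = 10 gives C_9. So Q = C_9 = 4862.
P − Q = 9694845 − 4862 = 9689983.

9689983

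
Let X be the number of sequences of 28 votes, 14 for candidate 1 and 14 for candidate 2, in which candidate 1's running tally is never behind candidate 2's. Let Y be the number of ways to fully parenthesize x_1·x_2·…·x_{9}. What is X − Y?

Ballot sequences with n votes each where one side never trails are Dyck words, counted by C_n; here n = 14. So X = C_14 = 2674440.
Ways to associate a product of 9 factors correspond to binary trees on 9 leaves, so the count is C_8. So Y = C_8 = 1430.
X − Y = 2674440 − 1430 = 2673010.

2673010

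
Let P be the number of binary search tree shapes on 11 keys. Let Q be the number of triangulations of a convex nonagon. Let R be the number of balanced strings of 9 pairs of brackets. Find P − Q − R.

53495

Rooted binary trees with 11 nodes (each child slot possibly empty) number C_11. So P = C_11 = 58786.
A convex 9-gon is triangulated into 7 triangles, and the number of such triangulations is the Catalan number C_{9−2} = C_7. So Q = C_7 = 429.
A balanced arrangement of 9 bracket pairs is a Dyck word of semilength 9, so the count is C_9. So R = C_9 = 4862.
P − Q − R = 58786 − 429 − 4862 = 53495.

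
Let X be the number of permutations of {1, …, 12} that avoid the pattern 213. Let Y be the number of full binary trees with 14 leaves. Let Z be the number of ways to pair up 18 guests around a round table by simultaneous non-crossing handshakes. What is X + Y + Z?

Permutations of [n] avoiding any single length-3 pattern are counted by C_n; here n = 12. So X = C_12 = 208012.
Full binary trees with 14 leaves have 14−1 = 13 internal nodes, so there are C_13 of them. So Y = C_13 = 742900.
Non-crossing handshake pairings of 2n people are counted by C_n; 18 people gives n = 9. So Z = C_9 = 4862.
X + Y + Z = 208012 + 742900 + 4862 = 955774.

955774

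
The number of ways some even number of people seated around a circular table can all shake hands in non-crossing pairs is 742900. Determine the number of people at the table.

26

Non-crossing handshake pairings of 2n people are counted by C_n; 742900 = C_13.
So n = 13, and there are 2n = 26 people.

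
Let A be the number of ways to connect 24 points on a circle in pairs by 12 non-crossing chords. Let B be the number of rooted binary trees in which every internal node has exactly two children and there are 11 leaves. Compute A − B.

Pairing 24 circle points by 12 non-crossing chords gives C_12 matchings. So A = C_12 = 208012.
Full binary trees with 11 leaves have 11−1 = 10 internal nodes, so there are C_10 of them. So B = C_10 = 16796.
A − B = 208012 − 16796 = 191216.

191216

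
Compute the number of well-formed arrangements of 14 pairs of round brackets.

Balanced strings of n pairs of brackets are counted by C_n; here n = 14.
C_14 = C_13 · 2(2·13+1)/(13+2) = 742900 · 54/15 = 2674440.

2674440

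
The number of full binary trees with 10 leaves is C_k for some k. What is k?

9

Full binary trees with 10 leaves have 10−1 = 9 internal nodes, so there are C_9 of them.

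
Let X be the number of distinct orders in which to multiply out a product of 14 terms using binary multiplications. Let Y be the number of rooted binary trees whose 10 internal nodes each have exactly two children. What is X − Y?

Ways to associate a product of 14 factors correspond to binary trees on 14 leaves, so the count is C_13. So X = C_13 = 742900.
The number of full binary trees on 10 internal nodes is the Catalan number C_10. So Y = C_10 = 16796.
X − Y = 742900 − 16796 = 726104.

726104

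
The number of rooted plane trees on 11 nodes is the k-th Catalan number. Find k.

10

Rooted ordered (plane) trees on m nodes have m−1 edges and are counted by C_{m−1}; m = 11 gives C_10.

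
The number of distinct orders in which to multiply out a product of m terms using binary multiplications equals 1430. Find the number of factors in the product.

9

Parenthesizations of m factors are counted by C_{m−1}, and C_8 = 1430.
So the index is 8, and the number of factors is 8 + 1 = 9.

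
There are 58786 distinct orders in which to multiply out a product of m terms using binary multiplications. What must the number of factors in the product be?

Parenthesizations of m factors are counted by C_{m−1}. The Catalan number equal to 58786 is C_11.
So the index is 11, and the number of factors is 11 + 1 = 12.

12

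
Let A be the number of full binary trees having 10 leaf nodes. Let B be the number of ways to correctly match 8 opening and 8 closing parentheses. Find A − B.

A full binary tree with L leaves has L−1 internal nodes and is counted by C_{L−1}; L = 10 gives C_9. So A = C_9 = 4862.
Balanced strings of n pairs of brackets are counted by C_n; here n = 8. So B = C_8 = 1430.
A − B = 4862 − 1430 = 3432.

3432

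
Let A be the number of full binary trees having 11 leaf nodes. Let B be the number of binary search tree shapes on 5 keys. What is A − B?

16754

Full binary trees with 11 leaves have 11−1 = 10 internal nodes, so there are C_10 of them. So A = C_10 = 16796.
Binary trees (left/right distinguished) on n nodes are counted by C_n; here n = 5. So B = C_5 = 42.
A − B = 16796 − 42 = 16754.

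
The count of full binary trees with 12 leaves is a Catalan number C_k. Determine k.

11

A full binary tree with L leaves has L−1 internal nodes and is counted by C_{L−1}; L = 12 gives C_11.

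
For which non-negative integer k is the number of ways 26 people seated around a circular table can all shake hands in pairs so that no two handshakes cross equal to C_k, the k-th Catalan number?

With 26 = 2·13 people, non-crossing handshake pairings are non-crossing perfect matchings on a circle, counted by C_13.

13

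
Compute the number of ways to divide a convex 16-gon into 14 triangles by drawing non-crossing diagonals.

2674440

Triangulations of a convex m-gon are counted by C_{m−2}; with m = 16 this is C_14.
C_14 = C(28,14)/15 = 40116600/15 = 2674440.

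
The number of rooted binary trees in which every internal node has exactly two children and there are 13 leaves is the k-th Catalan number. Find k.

A full binary tree with L leaves has L−1 internal nodes and is counted by C_{L−1}; L = 13 gives C_12.

12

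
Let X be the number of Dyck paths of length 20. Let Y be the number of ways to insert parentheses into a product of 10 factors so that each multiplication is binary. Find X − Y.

11934

Dyck paths of semilength n (length 2n) are counted by C_n; here n = 10. So X = C_10 = 16796.
Bracketing 10 factors into binary products is counted by C_{10−1} = C_9. So Y = C_9 = 4862.
X − Y = 16796 − 4862 = 11934.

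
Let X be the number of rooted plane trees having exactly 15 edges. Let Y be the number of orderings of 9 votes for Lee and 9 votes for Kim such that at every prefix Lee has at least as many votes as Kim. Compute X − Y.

9689983

Rooted ordered trees with n edges are counted by C_n; here n = 15. So X = C_15 = 9694845.
Ballot sequences with n votes each where one side never trails are Dyck words, counted by C_n; here n = 9. So Y = C_9 = 4862.
X − Y = 9694845 − 4862 = 9689983.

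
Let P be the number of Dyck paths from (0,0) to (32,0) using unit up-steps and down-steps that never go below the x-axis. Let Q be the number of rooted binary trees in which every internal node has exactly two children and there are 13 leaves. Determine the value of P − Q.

Dyck paths of semilength n (length 2n) are counted by C_n; here n = 16. So P = C_16 = 35357670.
A full binary tree with L leaves has L−1 internal nodes and is counted by C_{L−1}; L = 13 gives C_12. So Q = C_12 = 208012.
P − Q = 35357670 − 208012 = 35149658.

35149658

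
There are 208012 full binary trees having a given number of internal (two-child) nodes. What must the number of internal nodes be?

Full binary trees with n internal nodes are counted by C_n, and C_12 = 208012.

12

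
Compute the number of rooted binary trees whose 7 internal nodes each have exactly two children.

Full binary trees with n internal nodes are counted by C_n; here n = 7.
C_7 = C(14,7)/8 = 3432/8 = 429.

429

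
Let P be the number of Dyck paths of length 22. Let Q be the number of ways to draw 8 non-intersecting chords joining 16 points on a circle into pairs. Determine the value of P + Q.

60216

Dyck paths of semilength n (length 2n) are counted by C_n; here n = 11. So P = C_11 = 58786.
Pairing 16 circle points by 8 non-crossing chords gives C_8 matchings. So Q = C_8 = 1430.
P + Q = 58786 + 1430 = 60216.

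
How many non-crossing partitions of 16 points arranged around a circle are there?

The non-crossing partitions of [16] form a lattice of size C_16.
C_16 = 35357670.

35357670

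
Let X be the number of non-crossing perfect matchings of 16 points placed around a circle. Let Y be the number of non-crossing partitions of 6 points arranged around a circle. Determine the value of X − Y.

1298

Non-crossing perfect matchings of 2n points on a circle are counted by C_n; with 16 points, n = 8. So X = C_8 = 1430.
The non-crossing partitions of [6] form a lattice of size C_6. So Y = C_6 = 132.
X − Y = 1430 − 132 = 1298.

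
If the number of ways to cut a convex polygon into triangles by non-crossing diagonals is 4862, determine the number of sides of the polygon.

Triangulations of a convex m-gon are counted by C_{m−2}. Since C_9 = 4862, the index is 9.
So m − 2 = 9, giving m = 11 sides.

11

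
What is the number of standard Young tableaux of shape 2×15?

By the hook-length formula (or a Dyck-path bijection), SYT of shape 2×15 number C_15.
C_15 = C(30,15)/16 = 155117520/16 = 9694845.

9694845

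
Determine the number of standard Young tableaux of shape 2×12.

208012

By the hook-length formula (or a Dyck-path bijection), SYT of shape 2×12 number C_12.
C_12 = C(24,12)/13 = 2704156/13 = 208012.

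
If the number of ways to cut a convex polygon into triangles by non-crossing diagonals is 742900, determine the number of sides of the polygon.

Triangulations of a convex m-gon are counted by C_{m−2}. The Catalan number equal to 742900 is C_13.
So m − 2 = 13, giving m = 15 sides.

15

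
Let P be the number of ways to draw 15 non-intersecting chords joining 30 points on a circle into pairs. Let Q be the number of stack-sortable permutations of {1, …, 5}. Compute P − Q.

Pairing 30 circle points by 15 non-crossing chords gives C_15 matchings. So P = C_15 = 9694845.
By Knuth's characterisation, the stack-sortable permutations of length 5 are the 231-avoiders, numbering C_5. So Q = C_5 = 42.
P − Q = 9694845 − 42 = 9694803.

9694803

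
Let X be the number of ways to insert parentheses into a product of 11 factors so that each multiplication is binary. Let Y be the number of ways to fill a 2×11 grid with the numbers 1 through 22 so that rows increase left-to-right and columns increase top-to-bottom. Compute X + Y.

75582

Parenthesizations of m factors correspond to full binary trees with m leaves, counted by C_{m−1}; m = 11 gives C_10. So X = C_10 = 16796.
Standard Young tableaux of shape 2×n are counted by C_n; here n = 11. So Y = C_11 = 58786.
X + Y = 16796 + 58786 = 75582.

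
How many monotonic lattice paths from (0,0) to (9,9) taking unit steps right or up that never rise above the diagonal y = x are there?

4862

Monotone paths in an n×n grid that stay weakly below the diagonal are counted by C_n; here n = 9.
C_9 = C(18,9)/10 = 48620/10 = 4862.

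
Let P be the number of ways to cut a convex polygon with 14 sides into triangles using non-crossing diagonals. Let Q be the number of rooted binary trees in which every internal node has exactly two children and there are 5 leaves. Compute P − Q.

Triangulations of a convex m-gon are counted by C_{m−2}; with m = 14 this is C_12. So P = C_12 = 208012.
A full binary tree with L leaves has L−1 internal nodes and is counted by C_{L−1}; L = 5 gives C_4. So Q = C_4 = 14.
P − Q = 208012 − 14 = 207998.

207998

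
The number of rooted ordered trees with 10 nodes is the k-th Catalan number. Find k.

A rooted plane tree on 10 nodes has 9 edges, and such trees are counted by C_9.

9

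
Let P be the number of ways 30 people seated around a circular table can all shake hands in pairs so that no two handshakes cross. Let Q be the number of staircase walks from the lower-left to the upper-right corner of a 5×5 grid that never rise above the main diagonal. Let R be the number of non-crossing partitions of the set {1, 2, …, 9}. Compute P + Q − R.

Non-crossing handshake pairings of 2n people are counted by C_n; 30 people gives n = 15. So P = C_15 = 9694845.
Monotone paths in an n×n grid that stay weakly below the diagonal are counted by C_n; here n = 5. So Q = C_5 = 42.
Non-crossing partitions of an n-element set are counted by C_n; here n = 9. So R = C_9 = 4862.
P + Q − R = 9694845 + 42 − 4862 = 9690025.

9690025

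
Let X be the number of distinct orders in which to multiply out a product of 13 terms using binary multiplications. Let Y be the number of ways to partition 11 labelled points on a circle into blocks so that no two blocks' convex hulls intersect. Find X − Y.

Ways to associate a product of 13 factors correspond to binary trees on 13 leaves, so the count is C_12. So X = C_12 = 208012.
Non-crossing partitions of an n-element set are counted by C_n; here n = 11. So Y = C_11 = 58786.
X − Y = 208012 − 58786 = 149226.

149226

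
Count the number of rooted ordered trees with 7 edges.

429

Rooted ordered trees with n edges are counted by C_n; here n = 7.
C_7 = C(14,7)/8 = 3432/8 = 429.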